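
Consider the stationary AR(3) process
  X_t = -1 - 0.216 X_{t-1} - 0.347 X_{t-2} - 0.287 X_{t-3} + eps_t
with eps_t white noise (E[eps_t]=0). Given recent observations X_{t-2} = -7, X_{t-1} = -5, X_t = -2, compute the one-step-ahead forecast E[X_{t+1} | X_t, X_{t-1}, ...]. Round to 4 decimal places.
E[X_{t+1} \mid \mathcal F_t] = 3.1760

For an AR(p) model X_t = c + sum_i phi_i X_{t-i} + eps_t, the
one-step-ahead conditional mean is
  E[X_{t+1} | X_t, ...] = c + sum_i phi_i X_{t+1-i}.
Substitute known values:
  E[X_{t+1} | ...] = -1 + (-0.216) * (-2) + (-0.347) * (-5) + (-0.287) * (-7)
                   = 3.1760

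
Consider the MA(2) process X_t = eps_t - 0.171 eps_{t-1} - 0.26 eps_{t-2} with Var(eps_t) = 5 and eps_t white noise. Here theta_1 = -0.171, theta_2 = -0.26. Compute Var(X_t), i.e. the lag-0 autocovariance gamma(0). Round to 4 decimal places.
\gamma(0) = 5.4842

For an MA(q) process X_t = eps_t + sum_i theta_i eps_{t-i} with
Var(eps_t) = sigma^2, the variance is
  gamma(0) = sigma^2 * (1 + sum_i theta_i^2).
  sum_i theta_i^2 = (-0.171)^2 + (-0.26)^2 = 0.029241 + 0.0676 = 0.096841.
  gamma(0) = 5 * (1 + 0.096841) = 5 * 1.096841 = 5.484205, which rounds to 5.4842.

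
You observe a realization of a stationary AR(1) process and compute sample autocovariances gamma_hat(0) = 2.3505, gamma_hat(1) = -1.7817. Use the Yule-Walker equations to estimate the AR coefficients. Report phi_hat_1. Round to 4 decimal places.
\hat\phi_{1} = -0.7580

The Yule-Walker equations for an AR(p) process read, in matrix form,
  Gamma_p phi = r_p,   with   (Gamma_p)_{ij} = gamma(|i - j|),
                       (r_p)_i = gamma(i),   i,j = 1..p.
Substitute the sample gammas (Toeplitz matrix and right-hand side of size 1):
  Gamma_p = [[2.3505]]
  r_p     = [-1.7817]
With p = 1 this is the single equation gamma(0) phi_1 = gamma(1):
  phi_hat_1 = gamma(1) / gamma(0) = -1.7817 / 2.3505 = -0.7580.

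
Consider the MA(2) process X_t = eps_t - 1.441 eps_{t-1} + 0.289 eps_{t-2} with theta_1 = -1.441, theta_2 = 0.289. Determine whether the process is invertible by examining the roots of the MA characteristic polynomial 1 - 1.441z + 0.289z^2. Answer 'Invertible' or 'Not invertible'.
\text{Not invertible}

The MA(q) characteristic polynomial is P(z) = 1 - 1.441z + 0.289z^2.
Invertibility requires all roots to lie outside the unit circle, i.e. |z| > 1 for every root.
Set 1 + (-1.441) z + (0.289) z^2 = 0, i.e. a z^2 + b z + c = 0 with a = 0.289, b = -1.441, c = 1.
Discriminant D = b^2 - 4ac = (-1.441)^2 - 4*(0.289)*1 = 2.076481 - (1.156) = 0.920481.
D >= 0, so the roots are real: z = (-b +/- sqrt(D)) / (2a) = (1.441 +/- 0.959417) / (0.578).
  z_1 = (1.441 + 0.959417) / (0.578) = 4.153,   |z_1| = 4.153.
  z_2 = (1.441 - 0.959417) / (0.578) = 0.8332,   |z_2| = 0.8332.
Moduli of all roots: 4.1530, 0.8332.
All moduli strictly greater than 1? No.
Verdict: Not invertible.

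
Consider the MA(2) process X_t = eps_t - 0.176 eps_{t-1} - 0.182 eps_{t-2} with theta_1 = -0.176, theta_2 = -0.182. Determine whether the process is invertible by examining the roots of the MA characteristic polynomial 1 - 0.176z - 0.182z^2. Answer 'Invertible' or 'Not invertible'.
\text{Invertible}

The MA(q) characteristic polynomial is P(z) = 1 - 0.176z - 0.182z^2.
Invertibility requires all roots to lie outside the unit circle, i.e. |z| > 1 for every root.
Set 1 + (-0.176) z + (-0.182) z^2 = 0, i.e. a z^2 + b z + c = 0 with a = -0.182, b = -0.176, c = 1.
Discriminant D = b^2 - 4ac = (-0.176)^2 - 4*(-0.182)*1 = 0.030976 - (-0.728) = 0.758976.
D >= 0, so the roots are real: z = (-b +/- sqrt(D)) / (2a) = (0.176 +/- 0.871192) / (-0.364).
  z_1 = (0.176 + 0.871192) / (-0.364) = -2.8769,   |z_1| = 2.8769.
  z_2 = (0.176 - 0.871192) / (-0.364) = 1.9099,   |z_2| = 1.9099.
Moduli of all roots: 2.8769, 1.9099.
All moduli strictly greater than 1? Yes.
Verdict: Invertible.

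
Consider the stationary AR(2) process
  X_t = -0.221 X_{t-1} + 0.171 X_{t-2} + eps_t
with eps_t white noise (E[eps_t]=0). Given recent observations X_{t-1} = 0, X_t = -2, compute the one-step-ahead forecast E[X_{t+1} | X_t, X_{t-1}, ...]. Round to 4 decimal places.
E[X_{t+1} \mid \mathcal F_t] = 0.4420

For an AR(p) model X_t = c + sum_i phi_i X_{t-i} + eps_t, the
one-step-ahead conditional mean is
  E[X_{t+1} | X_t, ...] = c + sum_i phi_i X_{t+1-i}.
Substitute known values:
  E[X_{t+1} | ...] = (-0.221) * (-2) + (0.171) * (0)
                   = 0.4420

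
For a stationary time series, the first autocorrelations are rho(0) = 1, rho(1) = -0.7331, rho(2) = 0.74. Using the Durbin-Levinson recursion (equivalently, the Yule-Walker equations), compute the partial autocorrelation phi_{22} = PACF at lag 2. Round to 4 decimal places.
\phi_{22} = 0.4379

The PACF at lag k is phi_{kk}, the last component of the solution
to the Yule-Walker system G_k phi = r_k where
  (G_k)_{ij} = rho(|i - j|), (r_k)_i = rho(i), i,j = 1..k.
Equivalently, Durbin-Levinson gives phi_{kk} iteratively:
  phi_{11} = rho(1)
  phi_{kk} = [rho(k) - sum_{j=1..k-1} phi_{k-1,j} rho(k-j)]
            / [1 - sum_{j=1..k-1} phi_{k-1,j} rho(j)],
  phi_{k,j} = phi_{k-1,j} - phi_{kk} phi_{k-1,k-j},  j = 1..k-1.
Step k = 1:
  phi_11 = rho(1) = -0.7331.
Step k = 2:
  phi_22 = [rho(2) - phi_11 rho(1)] / [1 - phi_11 rho(1)] = [0.74 - (-0.7331)(-0.7331)] / [1 - (-0.7331)(-0.7331)]
         = 0.20256439 / 0.46256439 = 0.4379.
Therefore phi_{22} = 0.4379.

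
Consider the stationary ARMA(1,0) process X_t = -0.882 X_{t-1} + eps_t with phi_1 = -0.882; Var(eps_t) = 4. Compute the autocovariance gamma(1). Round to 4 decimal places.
\gamma(1) = -15.8865

Multiply the model equation by X_{t-k} and take expectations. With theta_0 = psi_0 = 1 and psi_j the MA(infinity) weights, this gives
  gamma(k) - sum_i phi_i gamma(k-i) = c_k,
  c_k = sigma^2 * sum_{j=k..q} theta_j psi_{j-k}   (c_k = 0 for k > q),
using gamma(-m) = gamma(m).
Pure AR (q = 0): c_0 = sigma^2 = 4, c_k = 0 for k >= 1.
Equations for k = 0 and k = 1 (AR order 1):
  gamma(0) = phi_1 gamma(1) + c_0
  gamma(1) = phi_1 gamma(0) + c_1
Substituting the second into the first: gamma(0) (1 - phi_1^2) = c_0 + phi_1 c_1, so
  gamma(0) = c_0 / (1 - phi_1^2) = 4 / (1 - (-0.882)^2) = 4 / 0.222076 = 18.011852.
  gamma(1) = phi_1 gamma(0) = (-0.882)(18.011852) = -15.886453.
Therefore gamma(1) = -15.8865 (to 4 decimal places).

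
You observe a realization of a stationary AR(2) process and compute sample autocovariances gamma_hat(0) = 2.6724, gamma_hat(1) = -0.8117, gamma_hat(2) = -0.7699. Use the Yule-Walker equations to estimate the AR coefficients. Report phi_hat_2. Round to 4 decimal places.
\hat\phi_{2} = -0.4190

The Yule-Walker equations for an AR(p) process read, in matrix form,
  Gamma_p phi = r_p,   with   (Gamma_p)_{ij} = gamma(|i - j|),
                       (r_p)_i = gamma(i),   i,j = 1..p.
Substitute the sample gammas (Toeplitz matrix and right-hand side of size 2):
  Gamma_p = [[2.6724, -0.8117], [-0.8117, 2.6724]]
  r_p     = [-0.8117, -0.7699]
Written out:
  2.6724 phi_1 - 0.8117 phi_2 = -0.8117
  -0.8117 phi_1 + 2.6724 phi_2 = -0.7699
Solve by Cramer's rule:
  det = gamma(0)^2 - gamma(1)^2 = (2.6724)^2 - (-0.8117)^2 = 7.14172176 - 0.65885689 = 6.48286487
  phi_hat_1 = [gamma(1) gamma(0) - gamma(1) gamma(2)] / det = [(-0.8117)(2.6724) - (-0.8117)(-0.7699)] / 6.48286487 = -2.79411491 / 6.48286487 = -0.431
  phi_hat_2 = [gamma(0) gamma(2) - gamma(1)^2] / det = [(2.6724)(-0.7699) - (-0.8117)^2] / 6.48286487 = -2.71633765 / 6.48286487 = -0.419
So phi_hat = [-0.4310, -0.4190].
Therefore phi_hat_2 = -0.4190.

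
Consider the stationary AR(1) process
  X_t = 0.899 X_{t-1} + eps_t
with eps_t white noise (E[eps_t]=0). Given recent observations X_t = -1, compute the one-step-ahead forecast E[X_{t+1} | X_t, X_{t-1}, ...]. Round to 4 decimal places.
E[X_{t+1} \mid \mathcal F_t] = -0.8990

For an AR(p) model X_t = c + sum_i phi_i X_{t-i} + eps_t, the
one-step-ahead conditional mean is
  E[X_{t+1} | X_t, ...] = c + sum_i phi_i X_{t+1-i}.
Substitute known values:
  E[X_{t+1} | ...] = (0.899) * (-1)
                   = -0.8990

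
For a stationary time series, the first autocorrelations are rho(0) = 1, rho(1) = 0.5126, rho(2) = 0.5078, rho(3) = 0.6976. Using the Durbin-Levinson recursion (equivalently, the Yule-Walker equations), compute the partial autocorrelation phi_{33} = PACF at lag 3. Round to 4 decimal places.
\phi_{33} = 0.5390

The PACF at lag k is phi_{kk}, the last component of the solution
to the Yule-Walker system G_k phi = r_k where
  (G_k)_{ij} = rho(|i - j|), (r_k)_i = rho(i), i,j = 1..k.
Equivalently, Durbin-Levinson gives phi_{kk} iteratively:
  phi_{11} = rho(1)
  phi_{kk} = [rho(k) - sum_{j=1..k-1} phi_{k-1,j} rho(k-j)]
            / [1 - sum_{j=1..k-1} phi_{k-1,j} rho(j)],
  phi_{k,j} = phi_{k-1,j} - phi_{kk} phi_{k-1,k-j},  j = 1..k-1.
Step k = 1:
  phi_11 = rho(1) = 0.5126.
Step k = 2:
  phi_22 = [rho(2) - phi_11 rho(1)] / [1 - phi_11 rho(1)] = [0.5078 - (0.5126)(0.5126)] / [1 - (0.5126)(0.5126)]
         = 0.24504124 / 0.73724124 = 0.332376.
  Update: phi_21 = phi_11 - phi_22 phi_11 = 0.5126 - (0.332376)(0.5126) = 0.342224.
Step k = 3:
  phi_33 = [rho(3) - phi_21 rho(2) - phi_22 rho(1)] / [1 - phi_21 rho(1) - phi_22 rho(2)]
    numerator   = 0.6976 - (0.342224)(0.5078) - (0.332376)(0.5126) = 0.3534427
    denominator = 1 - (0.342224)(0.5126) - (0.332376)(0.5078) = 0.65579543
  phi_33 = 0.3534427 / 0.65579543 = 0.539.
Therefore phi_{33} = 0.5390.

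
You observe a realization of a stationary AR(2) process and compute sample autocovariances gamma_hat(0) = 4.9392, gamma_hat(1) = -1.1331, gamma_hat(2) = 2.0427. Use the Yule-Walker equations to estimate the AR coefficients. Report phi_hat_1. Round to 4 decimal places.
\hat\phi_{1} = -0.1420

The Yule-Walker equations for an AR(p) process read, in matrix form,
  Gamma_p phi = r_p,   with   (Gamma_p)_{ij} = gamma(|i - j|),
                       (r_p)_i = gamma(i),   i,j = 1..p.
Substitute the sample gammas (Toeplitz matrix and right-hand side of size 2):
  Gamma_p = [[4.9392, -1.1331], [-1.1331, 4.9392]]
  r_p     = [-1.1331, 2.0427]
Written out:
  4.9392 phi_1 - 1.1331 phi_2 = -1.1331
  -1.1331 phi_1 + 4.9392 phi_2 = 2.0427
Solve by Cramer's rule:
  det = gamma(0)^2 - gamma(1)^2 = (4.9392)^2 - (-1.1331)^2 = 24.39569664 - 1.28391561 = 23.11178103
  phi_hat_1 = [gamma(1) gamma(0) - gamma(1) gamma(2)] / det = [(-1.1331)(4.9392) - (-1.1331)(2.0427)] / 23.11178103 = -3.28202415 / 23.11178103 = -0.142
  phi_hat_2 = [gamma(0) gamma(2) - gamma(1)^2] / det = [(4.9392)(2.0427) - (-1.1331)^2] / 23.11178103 = 8.80538823 / 23.11178103 = 0.381
So phi_hat = [-0.1420, 0.3810].
Therefore phi_hat_1 = -0.1420.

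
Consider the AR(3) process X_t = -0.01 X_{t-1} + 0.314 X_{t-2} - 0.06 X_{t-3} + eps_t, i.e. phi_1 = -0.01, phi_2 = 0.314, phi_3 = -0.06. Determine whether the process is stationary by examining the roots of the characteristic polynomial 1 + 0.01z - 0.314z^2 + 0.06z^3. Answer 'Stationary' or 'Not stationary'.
\text{Stationary}

The AR(p) characteristic polynomial is P(z) = 1 + 0.01z - 0.314z^2 + 0.06z^3.
Stationarity requires all roots to lie outside the unit circle, i.e. |z| > 1 for every root.
Degree 3: look for a simple real root z0 first, then factor out (1 - z/z0) and solve the remaining quadratic.
Testing z0 = 2.5: P(2.5) = 1 + (0.01)(2.5) + (-0.314)(2.5)^2 + (0.06)(2.5)^3
  = 1 + (0.025) + (-1.9625) + (0.9375) = 0.  So z_0 = 2.5 is a root, |z_0| = 2.5.
Divide out the factor (1 - 0.4 z) = (1 - z/z0) (since 1/z0 = 0.4):
  P(z) = (1 - 0.4 z)(1 + (0.41) z + (-0.15) z^2)
  [check: z-coef 0.41 - (0.4) = 0.01; z^2-coef -0.15 - (0.4)(0.41) = -0.314; z^3-coef -(0.4)(-0.15) = 0.06.]
Remaining roots from the quadratic factor 1 + (0.41) z + (-0.15) z^2:
  Set 1 + (0.41) z + (-0.15) z^2 = 0, i.e. a z^2 + b z + c = 0 with a = -0.15, b = 0.41, c = 1.
  Discriminant D = b^2 - 4ac = (0.41)^2 - 4*(-0.15)*1 = 0.1681 - (-0.6) = 0.7681.
  D >= 0, so the roots are real: z = (-b +/- sqrt(D)) / (2a) = (-0.41 +/- 0.876413) / (-0.3).
    z_1 = (-0.41 + 0.876413) / (-0.3) = -1.5547,   |z_1| = 1.5547.
    z_2 = (-0.41 - 0.876413) / (-0.3) = 4.288,   |z_2| = 4.288.
Moduli of all roots: 2.5000, 1.5547, 4.2880.
All moduli strictly greater than 1? Yes.
Verdict: Stationary.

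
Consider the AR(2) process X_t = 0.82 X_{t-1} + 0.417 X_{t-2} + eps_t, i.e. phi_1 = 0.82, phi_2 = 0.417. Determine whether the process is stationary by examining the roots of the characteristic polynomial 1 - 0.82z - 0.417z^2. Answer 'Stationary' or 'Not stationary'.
\text{Not stationary}

The AR(p) characteristic polynomial is P(z) = 1 - 0.82z - 0.417z^2.
Stationarity requires all roots to lie outside the unit circle, i.e. |z| > 1 for every root.
Set 1 + (-0.82) z + (-0.417) z^2 = 0, i.e. a z^2 + b z + c = 0 with a = -0.417, b = -0.82, c = 1.
Discriminant D = b^2 - 4ac = (-0.82)^2 - 4*(-0.417)*1 = 0.6724 - (-1.668) = 2.3404.
D >= 0, so the roots are real: z = (-b +/- sqrt(D)) / (2a) = (0.82 +/- 1.529837) / (-0.834).
  z_1 = (0.82 + 1.529837) / (-0.834) = -2.8175,   |z_1| = 2.8175.
  z_2 = (0.82 - 1.529837) / (-0.834) = 0.8511,   |z_2| = 0.8511.
Moduli of all roots: 2.8175, 0.8511.
All moduli strictly greater than 1? No.
Verdict: Not stationary.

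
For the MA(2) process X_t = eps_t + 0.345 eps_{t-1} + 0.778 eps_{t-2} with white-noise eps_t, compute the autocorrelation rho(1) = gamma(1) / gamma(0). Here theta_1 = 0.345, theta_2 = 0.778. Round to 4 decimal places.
\rho(1) = 0.3557

For an MA(q) process with theta_0 = 1, the autocovariance is
  gamma(k) = sigma^2 * sum_{i=0..q-k} theta_i * theta_{i+k},
and rho(k) = gamma(k) / gamma(0). Sigma^2 cancels.
  numerator   = (1)*(0.345) + (0.345)*(0.778) = 0.61341.
  denominator = (1)^2 + (0.345)^2 + (0.778)^2 = 1.724309.
  rho(1) = 0.61341 / 1.724309 = 0.3557.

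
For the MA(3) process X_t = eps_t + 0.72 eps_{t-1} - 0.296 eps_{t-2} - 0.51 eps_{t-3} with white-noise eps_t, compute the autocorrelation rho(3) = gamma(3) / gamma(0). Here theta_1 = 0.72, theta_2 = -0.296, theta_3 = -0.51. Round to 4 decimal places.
\rho(3) = -0.2733

For an MA(q) process with theta_0 = 1, the autocovariance is
  gamma(k) = sigma^2 * sum_{i=0..q-k} theta_i * theta_{i+k},
and rho(k) = gamma(k) / gamma(0). Sigma^2 cancels.
  numerator   = (1)*(-0.51) = -0.51.
  denominator = (1)^2 + (0.72)^2 + (-0.296)^2 + (-0.51)^2 = 1.866116.
  rho(3) = -0.51 / 1.866116 = -0.2733.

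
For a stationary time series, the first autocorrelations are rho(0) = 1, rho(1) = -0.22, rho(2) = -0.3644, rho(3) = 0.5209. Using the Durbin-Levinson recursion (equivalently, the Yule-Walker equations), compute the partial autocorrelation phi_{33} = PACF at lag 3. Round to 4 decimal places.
\phi_{33} = 0.4020

The PACF at lag k is phi_{kk}, the last component of the solution
to the Yule-Walker system G_k phi = r_k where
  (G_k)_{ij} = rho(|i - j|), (r_k)_i = rho(i), i,j = 1..k.
Equivalently, Durbin-Levinson gives phi_{kk} iteratively:
  phi_{11} = rho(1)
  phi_{kk} = [rho(k) - sum_{j=1..k-1} phi_{k-1,j} rho(k-j)]
            / [1 - sum_{j=1..k-1} phi_{k-1,j} rho(j)],
  phi_{k,j} = phi_{k-1,j} - phi_{kk} phi_{k-1,k-j},  j = 1..k-1.
Step k = 1:
  phi_11 = rho(1) = -0.22.
Step k = 2:
  phi_22 = [rho(2) - phi_11 rho(1)] / [1 - phi_11 rho(1)] = [-0.3644 - (-0.22)(-0.22)] / [1 - (-0.22)(-0.22)]
         = -0.4128 / 0.9516 = -0.433796.
  Update: phi_21 = phi_11 - phi_22 phi_11 = -0.22 - (-0.433796)(-0.22) = -0.315435.
Step k = 3:
  phi_33 = [rho(3) - phi_21 rho(2) - phi_22 rho(1)] / [1 - phi_21 rho(1) - phi_22 rho(2)]
    numerator   = 0.5209 - (-0.315435)(-0.3644) - (-0.433796)(-0.22) = 0.31052041
    denominator = 1 - (-0.315435)(-0.22) - (-0.433796)(-0.3644) = 0.77252913
  phi_33 = 0.31052041 / 0.77252913 = 0.402.
Therefore phi_{33} = 0.4020.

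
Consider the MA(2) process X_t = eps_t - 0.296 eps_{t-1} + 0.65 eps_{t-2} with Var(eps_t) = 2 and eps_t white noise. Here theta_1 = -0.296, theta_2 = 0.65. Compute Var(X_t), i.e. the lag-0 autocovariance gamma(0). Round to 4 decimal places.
\gamma(0) = 3.0202

For an MA(q) process X_t = eps_t + sum_i theta_i eps_{t-i} with
Var(eps_t) = sigma^2, the variance is
  gamma(0) = sigma^2 * (1 + sum_i theta_i^2).
  sum_i theta_i^2 = (-0.296)^2 + (0.65)^2 = 0.087616 + 0.4225 = 0.510116.
  gamma(0) = 2 * (1 + 0.510116) = 2 * 1.510116 = 3.020232, which rounds to 3.0202.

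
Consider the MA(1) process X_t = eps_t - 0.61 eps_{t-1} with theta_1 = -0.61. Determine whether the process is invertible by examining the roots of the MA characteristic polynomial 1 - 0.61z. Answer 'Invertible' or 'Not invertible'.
\text{Invertible}

The MA(q) characteristic polynomial is P(z) = 1 - 0.61z.
Invertibility requires all roots to lie outside the unit circle, i.e. |z| > 1 for every root.
This is linear in z: 1 + (-0.61) z = 0  =>  z = -1/(-0.61) = 1.639344,  |z| = 1.639344.
Moduli of all roots: 1.6393.
All moduli strictly greater than 1? Yes.
Verdict: Invertible.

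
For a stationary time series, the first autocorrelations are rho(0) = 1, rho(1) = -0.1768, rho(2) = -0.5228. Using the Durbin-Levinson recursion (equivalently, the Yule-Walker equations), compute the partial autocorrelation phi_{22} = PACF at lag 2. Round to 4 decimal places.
\phi_{22} = -0.5719

The PACF at lag k is phi_{kk}, the last component of the solution
to the Yule-Walker system G_k phi = r_k where
  (G_k)_{ij} = rho(|i - j|), (r_k)_i = rho(i), i,j = 1..k.
Equivalently, Durbin-Levinson gives phi_{kk} iteratively:
  phi_{11} = rho(1)
  phi_{kk} = [rho(k) - sum_{j=1..k-1} phi_{k-1,j} rho(k-j)]
            / [1 - sum_{j=1..k-1} phi_{k-1,j} rho(j)],
  phi_{k,j} = phi_{k-1,j} - phi_{kk} phi_{k-1,k-j},  j = 1..k-1.
Step k = 1:
  phi_11 = rho(1) = -0.1768.
Step k = 2:
  phi_22 = [rho(2) - phi_11 rho(1)] / [1 - phi_11 rho(1)] = [-0.5228 - (-0.1768)(-0.1768)] / [1 - (-0.1768)(-0.1768)]
         = -0.55405824 / 0.96874176 = -0.5719.
Therefore phi_{22} = -0.5719.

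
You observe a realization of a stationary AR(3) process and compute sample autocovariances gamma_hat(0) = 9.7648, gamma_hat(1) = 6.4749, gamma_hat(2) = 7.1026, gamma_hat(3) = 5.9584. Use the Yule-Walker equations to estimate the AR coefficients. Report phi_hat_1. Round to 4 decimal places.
\hat\phi_{1} = 0.2790

The Yule-Walker equations for an AR(p) process read, in matrix form,
  Gamma_p phi = r_p,   with   (Gamma_p)_{ij} = gamma(|i - j|),
                       (r_p)_i = gamma(i),   i,j = 1..p.
Substitute the sample gammas (Toeplitz matrix and right-hand side of size 3):
  Gamma_p = [[9.7648, 6.4749, 7.1026], [6.4749, 9.7648, 6.4749], [7.1026, 6.4749, 9.7648]]
  r_p     = [6.4749, 7.1026, 5.9584]
Written out (R1..R3):
  (R1) 9.7648 phi_1 + 6.4749 phi_2 + 7.1026 phi_3 = 6.4749
  (R2) 6.4749 phi_1 + 9.7648 phi_2 + 6.4749 phi_3 = 7.1026
  (R3) 7.1026 phi_1 + 6.4749 phi_2 + 9.7648 phi_3 = 5.9584
Gaussian elimination:
  R2 <- R2 - (6.4749/9.7648) R1 = R2 - (0.663086) R1:  5.471386 phi_2 + 1.765267 phi_3 = 2.809186
  R3 <- R3 - (7.1026/9.7648) R1 = R3 - (0.727368) R1:  1.765267 phi_2 + 4.598598 phi_3 = 1.248767
  R3 <- R3 - (1.765267/5.471386) R2 = R3 - (0.322636) R2:  4.029059 phi_3 = 0.342422
Back-substitution:
  phi_hat_3 = 0.342422 / 4.029059 = 0.084988
  phi_hat_2 = (2.809186 - (1.765267)(0.084988)) / 5.471386 = 0.486012
  phi_hat_1 = (6.4749 - (6.4749)(0.486012) - (7.1026)(0.084988)) / 9.7648 = 0.279001
So phi_hat = [0.2790, 0.4860, 0.0850].
Therefore phi_hat_1 = 0.2790.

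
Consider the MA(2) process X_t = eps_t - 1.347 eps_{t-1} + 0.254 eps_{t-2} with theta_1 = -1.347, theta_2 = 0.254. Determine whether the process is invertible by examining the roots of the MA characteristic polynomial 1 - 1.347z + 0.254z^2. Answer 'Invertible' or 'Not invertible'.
\text{Not invertible}

The MA(q) characteristic polynomial is P(z) = 1 - 1.347z + 0.254z^2.
Invertibility requires all roots to lie outside the unit circle, i.e. |z| > 1 for every root.
Set 1 + (-1.347) z + (0.254) z^2 = 0, i.e. a z^2 + b z + c = 0 with a = 0.254, b = -1.347, c = 1.
Discriminant D = b^2 - 4ac = (-1.347)^2 - 4*(0.254)*1 = 1.814409 - (1.016) = 0.798409.
D >= 0, so the roots are real: z = (-b +/- sqrt(D)) / (2a) = (1.347 +/- 0.893537) / (0.508).
  z_1 = (1.347 + 0.893537) / (0.508) = 4.4105,   |z_1| = 4.4105.
  z_2 = (1.347 - 0.893537) / (0.508) = 0.8926,   |z_2| = 0.8926.
Moduli of all roots: 4.4105, 0.8926.
All moduli strictly greater than 1? No.
Verdict: Not invertible.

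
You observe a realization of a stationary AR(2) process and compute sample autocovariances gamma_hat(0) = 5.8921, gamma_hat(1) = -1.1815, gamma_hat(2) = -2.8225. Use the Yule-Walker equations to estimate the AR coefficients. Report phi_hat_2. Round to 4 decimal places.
\hat\phi_{2} = -0.5410

The Yule-Walker equations for an AR(p) process read, in matrix form,
  Gamma_p phi = r_p,   with   (Gamma_p)_{ij} = gamma(|i - j|),
                       (r_p)_i = gamma(i),   i,j = 1..p.
Substitute the sample gammas (Toeplitz matrix and right-hand side of size 2):
  Gamma_p = [[5.8921, -1.1815], [-1.1815, 5.8921]]
  r_p     = [-1.1815, -2.8225]
Written out:
  5.8921 phi_1 - 1.1815 phi_2 = -1.1815
  -1.1815 phi_1 + 5.8921 phi_2 = -2.8225
Solve by Cramer's rule:
  det = gamma(0)^2 - gamma(1)^2 = (5.8921)^2 - (-1.1815)^2 = 34.71684241 - 1.39594225 = 33.32090016
  phi_hat_1 = [gamma(1) gamma(0) - gamma(1) gamma(2)] / det = [(-1.1815)(5.8921) - (-1.1815)(-2.8225)] / 33.32090016 = -10.2962999 / 33.32090016 = -0.309
  phi_hat_2 = [gamma(0) gamma(2) - gamma(1)^2] / det = [(5.8921)(-2.8225) - (-1.1815)^2] / 33.32090016 = -18.0263945 / 33.32090016 = -0.541
So phi_hat = [-0.3090, -0.5410].
Therefore phi_hat_2 = -0.5410.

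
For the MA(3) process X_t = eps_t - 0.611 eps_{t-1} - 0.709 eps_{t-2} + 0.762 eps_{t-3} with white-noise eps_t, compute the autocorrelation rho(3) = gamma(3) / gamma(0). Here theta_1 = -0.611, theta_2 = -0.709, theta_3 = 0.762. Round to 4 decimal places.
\rho(3) = 0.3102

For an MA(q) process with theta_0 = 1, the autocovariance is
  gamma(k) = sigma^2 * sum_{i=0..q-k} theta_i * theta_{i+k},
and rho(k) = gamma(k) / gamma(0). Sigma^2 cancels.
  numerator   = (1)*(0.762) = 0.762.
  denominator = (1)^2 + (-0.611)^2 + (-0.709)^2 + (0.762)^2 = 2.456646.
  rho(3) = 0.762 / 2.456646 = 0.3102.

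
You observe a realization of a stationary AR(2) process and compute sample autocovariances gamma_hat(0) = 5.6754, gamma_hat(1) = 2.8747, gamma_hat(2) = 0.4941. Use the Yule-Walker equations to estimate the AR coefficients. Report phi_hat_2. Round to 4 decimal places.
\hat\phi_{2} = -0.2280

The Yule-Walker equations for an AR(p) process read, in matrix form,
  Gamma_p phi = r_p,   with   (Gamma_p)_{ij} = gamma(|i - j|),
                       (r_p)_i = gamma(i),   i,j = 1..p.
Substitute the sample gammas (Toeplitz matrix and right-hand side of size 2):
  Gamma_p = [[5.6754, 2.8747], [2.8747, 5.6754]]
  r_p     = [2.8747, 0.4941]
Written out:
  5.6754 phi_1 + 2.8747 phi_2 = 2.8747
  2.8747 phi_1 + 5.6754 phi_2 = 0.4941
Solve by Cramer's rule:
  det = gamma(0)^2 - gamma(1)^2 = (5.6754)^2 - (2.8747)^2 = 32.21016516 - 8.26390009 = 23.94626507
  phi_hat_1 = [gamma(1) gamma(0) - gamma(1) gamma(2)] / det = [(2.8747)(5.6754) - (2.8747)(0.4941)] / 23.94626507 = 14.89468311 / 23.94626507 = 0.622
  phi_hat_2 = [gamma(0) gamma(2) - gamma(1)^2] / det = [(5.6754)(0.4941) - (2.8747)^2] / 23.94626507 = -5.45968495 / 23.94626507 = -0.228
So phi_hat = [0.6220, -0.2280].
Therefore phi_hat_2 = -0.2280.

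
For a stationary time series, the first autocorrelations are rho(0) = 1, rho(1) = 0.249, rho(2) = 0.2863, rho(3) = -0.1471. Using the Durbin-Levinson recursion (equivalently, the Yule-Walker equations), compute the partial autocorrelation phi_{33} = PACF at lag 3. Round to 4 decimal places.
\phi_{33} = -0.2950

The PACF at lag k is phi_{kk}, the last component of the solution
to the Yule-Walker system G_k phi = r_k where
  (G_k)_{ij} = rho(|i - j|), (r_k)_i = rho(i), i,j = 1..k.
Equivalently, Durbin-Levinson gives phi_{kk} iteratively:
  phi_{11} = rho(1)
  phi_{kk} = [rho(k) - sum_{j=1..k-1} phi_{k-1,j} rho(k-j)]
            / [1 - sum_{j=1..k-1} phi_{k-1,j} rho(j)],
  phi_{k,j} = phi_{k-1,j} - phi_{kk} phi_{k-1,k-j},  j = 1..k-1.
Step k = 1:
  phi_11 = rho(1) = 0.249.
Step k = 2:
  phi_22 = [rho(2) - phi_11 rho(1)] / [1 - phi_11 rho(1)] = [0.2863 - (0.249)(0.249)] / [1 - (0.249)(0.249)]
         = 0.224299 / 0.937999 = 0.239125.
  Update: phi_21 = phi_11 - phi_22 phi_11 = 0.249 - (0.239125)(0.249) = 0.189458.
Step k = 3:
  phi_33 = [rho(3) - phi_21 rho(2) - phi_22 rho(1)] / [1 - phi_21 rho(1) - phi_22 rho(2)]
    numerator   = -0.1471 - (0.189458)(0.2863) - (0.239125)(0.249) = -0.26088391
    denominator = 1 - (0.189458)(0.249) - (0.239125)(0.2863) = 0.8843635
  phi_33 = -0.26088391 / 0.8843635 = -0.295.
Therefore phi_{33} = -0.2950.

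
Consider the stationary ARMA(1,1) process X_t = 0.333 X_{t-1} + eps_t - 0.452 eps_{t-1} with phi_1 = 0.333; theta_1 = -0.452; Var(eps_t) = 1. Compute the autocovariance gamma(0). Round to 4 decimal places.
\gamma(0) = 1.0159

Multiply the model equation by X_{t-k} and take expectations. With theta_0 = psi_0 = 1 and psi_j the MA(infinity) weights, this gives
  gamma(k) - sum_i phi_i gamma(k-i) = c_k,
  c_k = sigma^2 * sum_{j=k..q} theta_j psi_{j-k}   (c_k = 0 for k > q),
using gamma(-m) = gamma(m).
psi-weights needed (psi_j = theta_j + sum_i phi_i psi_{j-i}):
  psi_1 = theta_1 + phi_1 = -0.452 + (0.333) = -0.119
Right-hand sides:
  c_0 = sigma^2 (1 + theta_1 psi_1) = 1 * (1 + (-0.452)(-0.119)) = 1 * 1.053788 = 1.053788
  c_1 = sigma^2 theta_1 = 1 * (-0.452) = -0.452
  c_2 = 0
Equations for k = 0 and k = 1 (AR order 1):
  gamma(0) = phi_1 gamma(1) + c_0
  gamma(1) = phi_1 gamma(0) + c_1
Substituting the second into the first: gamma(0) (1 - phi_1^2) = c_0 + phi_1 c_1, so
  gamma(0) = (c_0 + phi_1 c_1) / (1 - phi_1^2) = (1.053788 + (0.333)(-0.452)) / (1 - (0.333)^2) = 0.903272 / 0.889111 = 1.015927.
Therefore gamma(0) = 1.0159 (to 4 decimal places).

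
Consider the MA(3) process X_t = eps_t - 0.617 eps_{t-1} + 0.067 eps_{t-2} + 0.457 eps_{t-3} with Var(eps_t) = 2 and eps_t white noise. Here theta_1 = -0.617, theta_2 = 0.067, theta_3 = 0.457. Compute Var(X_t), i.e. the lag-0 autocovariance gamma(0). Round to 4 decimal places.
\gamma(0) = 3.1881

For an MA(q) process X_t = eps_t + sum_i theta_i eps_{t-i} with
Var(eps_t) = sigma^2, the variance is
  gamma(0) = sigma^2 * (1 + sum_i theta_i^2).
  sum_i theta_i^2 = (-0.617)^2 + (0.067)^2 + (0.457)^2 = 0.380689 + 0.004489 + 0.208849 = 0.594027.
  gamma(0) = 2 * (1 + 0.594027) = 2 * 1.594027 = 3.188054, which rounds to 3.1881.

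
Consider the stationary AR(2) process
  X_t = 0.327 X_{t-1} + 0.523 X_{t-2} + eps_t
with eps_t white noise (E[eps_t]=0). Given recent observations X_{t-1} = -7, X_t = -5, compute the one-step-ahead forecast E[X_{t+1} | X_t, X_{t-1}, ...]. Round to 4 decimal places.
E[X_{t+1} \mid \mathcal F_t] = -5.2960

For an AR(p) model X_t = c + sum_i phi_i X_{t-i} + eps_t, the
one-step-ahead conditional mean is
  E[X_{t+1} | X_t, ...] = c + sum_i phi_i X_{t+1-i}.
Substitute known values:
  E[X_{t+1} | ...] = (0.327) * (-5) + (0.523) * (-7)
                   = -5.2960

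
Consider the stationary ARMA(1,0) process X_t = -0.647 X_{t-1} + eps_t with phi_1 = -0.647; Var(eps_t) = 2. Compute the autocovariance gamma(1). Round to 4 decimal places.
\gamma(1) = -2.2257

Multiply the model equation by X_{t-k} and take expectations. With theta_0 = psi_0 = 1 and psi_j the MA(infinity) weights, this gives
  gamma(k) - sum_i phi_i gamma(k-i) = c_k,
  c_k = sigma^2 * sum_{j=k..q} theta_j psi_{j-k}   (c_k = 0 for k > q),
using gamma(-m) = gamma(m).
Pure AR (q = 0): c_0 = sigma^2 = 2, c_k = 0 for k >= 1.
Equations for k = 0 and k = 1 (AR order 1):
  gamma(0) = phi_1 gamma(1) + c_0
  gamma(1) = phi_1 gamma(0) + c_1
Substituting the second into the first: gamma(0) (1 - phi_1^2) = c_0 + phi_1 c_1, so
  gamma(0) = c_0 / (1 - phi_1^2) = 2 / (1 - (-0.647)^2) = 2 / 0.581391 = 3.440026.
  gamma(1) = phi_1 gamma(0) = (-0.647)(3.440026) = -2.225697.
Therefore gamma(1) = -2.2257 (to 4 decimal places).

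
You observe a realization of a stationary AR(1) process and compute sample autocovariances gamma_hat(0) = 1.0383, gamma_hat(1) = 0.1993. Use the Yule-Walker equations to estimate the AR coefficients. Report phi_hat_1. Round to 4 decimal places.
\hat\phi_{1} = 0.1919

The Yule-Walker equations for an AR(p) process read, in matrix form,
  Gamma_p phi = r_p,   with   (Gamma_p)_{ij} = gamma(|i - j|),
                       (r_p)_i = gamma(i),   i,j = 1..p.
Substitute the sample gammas (Toeplitz matrix and right-hand side of size 1):
  Gamma_p = [[1.0383]]
  r_p     = [0.1993]
With p = 1 this is the single equation gamma(0) phi_1 = gamma(1):
  phi_hat_1 = gamma(1) / gamma(0) = 0.1993 / 1.0383 = 0.1919.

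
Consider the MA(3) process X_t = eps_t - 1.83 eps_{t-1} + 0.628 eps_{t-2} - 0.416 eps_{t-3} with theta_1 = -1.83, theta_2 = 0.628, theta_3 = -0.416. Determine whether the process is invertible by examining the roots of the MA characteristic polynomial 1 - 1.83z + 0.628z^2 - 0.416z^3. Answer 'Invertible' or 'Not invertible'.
\text{Not invertible}

The MA(q) characteristic polynomial is P(z) = 1 - 1.83z + 0.628z^2 - 0.416z^3.
Invertibility requires all roots to lie outside the unit circle, i.e. |z| > 1 for every root.
Degree 3: look for a simple real root z0 first, then factor out (1 - z/z0) and solve the remaining quadratic.
Testing z0 = 0.625: P(0.625) = 1 + (-1.83)(0.625) + (0.628)(0.625)^2 + (-0.416)(0.625)^3
  = 1 + (-1.14375) + (0.245312) + (-0.101562) = 0.  So z_0 = 0.625 is a root, |z_0| = 0.625.
Divide out the factor (1 - 1.6 z) = (1 - z/z0) (since 1/z0 = 1.6):
  P(z) = (1 - 1.6 z)(1 + (-0.23) z + (0.26) z^2)
  [check: z-coef -0.23 - (1.6) = -1.83; z^2-coef 0.26 - (1.6)(-0.23) = 0.628; z^3-coef -(1.6)(0.26) = -0.416.]
Remaining roots from the quadratic factor 1 + (-0.23) z + (0.26) z^2:
  Set 1 + (-0.23) z + (0.26) z^2 = 0, i.e. a z^2 + b z + c = 0 with a = 0.26, b = -0.23, c = 1.
  Discriminant D = b^2 - 4ac = (-0.23)^2 - 4*(0.26)*1 = 0.0529 - (1.04) = -0.9871.
  D < 0, so the roots are the complex-conjugate pair z = (-b +/- i sqrt(-D)) / (2a) = 0.4423 +/- 1.9106i.
  For a conjugate pair |z|^2 = z * conj(z) = (product of roots) = c/a = 1/(0.26) = 3.846154, so |z| = sqrt(3.846154) = 1.9612 for both roots.
Moduli of all roots: 0.6250, 1.9612, 1.9612.
All moduli strictly greater than 1? No.
Verdict: Not invertible.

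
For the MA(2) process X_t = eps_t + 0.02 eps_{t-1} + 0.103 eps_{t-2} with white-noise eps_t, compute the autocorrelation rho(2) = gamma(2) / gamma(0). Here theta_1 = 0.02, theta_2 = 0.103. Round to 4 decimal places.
\rho(2) = 0.1019

For an MA(q) process with theta_0 = 1, the autocovariance is
  gamma(k) = sigma^2 * sum_{i=0..q-k} theta_i * theta_{i+k},
and rho(k) = gamma(k) / gamma(0). Sigma^2 cancels.
  numerator   = (1)*(0.103) = 0.103.
  denominator = (1)^2 + (0.02)^2 + (0.103)^2 = 1.011009.
  rho(2) = 0.103 / 1.011009 = 0.1019.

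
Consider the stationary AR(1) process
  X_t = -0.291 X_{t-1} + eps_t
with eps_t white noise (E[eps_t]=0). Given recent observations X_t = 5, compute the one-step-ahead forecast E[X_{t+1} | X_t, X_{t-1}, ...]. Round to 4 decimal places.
E[X_{t+1} \mid \mathcal F_t] = -1.4550

For an AR(p) model X_t = c + sum_i phi_i X_{t-i} + eps_t, the
one-step-ahead conditional mean is
  E[X_{t+1} | X_t, ...] = c + sum_i phi_i X_{t+1-i}.
Substitute known values:
  E[X_{t+1} | ...] = (-0.291) * (5)
                   = -1.4550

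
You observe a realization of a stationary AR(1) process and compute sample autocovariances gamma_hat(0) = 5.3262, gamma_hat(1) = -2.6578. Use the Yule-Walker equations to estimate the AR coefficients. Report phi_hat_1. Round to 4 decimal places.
\hat\phi_{1} = -0.4990

The Yule-Walker equations for an AR(p) process read, in matrix form,
  Gamma_p phi = r_p,   with   (Gamma_p)_{ij} = gamma(|i - j|),
                       (r_p)_i = gamma(i),   i,j = 1..p.
Substitute the sample gammas (Toeplitz matrix and right-hand side of size 1):
  Gamma_p = [[5.3262]]
  r_p     = [-2.6578]
With p = 1 this is the single equation gamma(0) phi_1 = gamma(1):
  phi_hat_1 = gamma(1) / gamma(0) = -2.6578 / 5.3262 = -0.4990.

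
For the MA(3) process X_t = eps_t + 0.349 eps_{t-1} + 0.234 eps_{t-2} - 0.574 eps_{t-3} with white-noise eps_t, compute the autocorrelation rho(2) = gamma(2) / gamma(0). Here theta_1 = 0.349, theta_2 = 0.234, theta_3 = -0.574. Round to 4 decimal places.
\rho(2) = 0.0224

For an MA(q) process with theta_0 = 1, the autocovariance is
  gamma(k) = sigma^2 * sum_{i=0..q-k} theta_i * theta_{i+k},
and rho(k) = gamma(k) / gamma(0). Sigma^2 cancels.
  numerator   = (1)*(0.234) + (0.349)*(-0.574) = 0.033674.
  denominator = (1)^2 + (0.349)^2 + (0.234)^2 + (-0.574)^2 = 1.506033.
  rho(2) = 0.033674 / 1.506033 = 0.0224.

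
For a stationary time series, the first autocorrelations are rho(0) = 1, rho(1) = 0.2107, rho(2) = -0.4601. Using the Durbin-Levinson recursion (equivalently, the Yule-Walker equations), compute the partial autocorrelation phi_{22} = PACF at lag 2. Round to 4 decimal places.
\phi_{22} = -0.5279

The PACF at lag k is phi_{kk}, the last component of the solution
to the Yule-Walker system G_k phi = r_k where
  (G_k)_{ij} = rho(|i - j|), (r_k)_i = rho(i), i,j = 1..k.
Equivalently, Durbin-Levinson gives phi_{kk} iteratively:
  phi_{11} = rho(1)
  phi_{kk} = [rho(k) - sum_{j=1..k-1} phi_{k-1,j} rho(k-j)]
            / [1 - sum_{j=1..k-1} phi_{k-1,j} rho(j)],
  phi_{k,j} = phi_{k-1,j} - phi_{kk} phi_{k-1,k-j},  j = 1..k-1.
Step k = 1:
  phi_11 = rho(1) = 0.2107.
Step k = 2:
  phi_22 = [rho(2) - phi_11 rho(1)] / [1 - phi_11 rho(1)] = [-0.4601 - (0.2107)(0.2107)] / [1 - (0.2107)(0.2107)]
         = -0.50449449 / 0.95560551 = -0.5279.
Therefore phi_{22} = -0.5279.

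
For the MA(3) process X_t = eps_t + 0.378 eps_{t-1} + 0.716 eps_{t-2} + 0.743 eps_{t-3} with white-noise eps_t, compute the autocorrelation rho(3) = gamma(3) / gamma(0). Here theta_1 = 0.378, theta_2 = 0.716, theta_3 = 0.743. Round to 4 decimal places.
\rho(3) = 0.3366

For an MA(q) process with theta_0 = 1, the autocovariance is
  gamma(k) = sigma^2 * sum_{i=0..q-k} theta_i * theta_{i+k},
and rho(k) = gamma(k) / gamma(0). Sigma^2 cancels.
  numerator   = (1)*(0.743) = 0.743.
  denominator = (1)^2 + (0.378)^2 + (0.716)^2 + (0.743)^2 = 2.207589.
  rho(3) = 0.743 / 2.207589 = 0.3366.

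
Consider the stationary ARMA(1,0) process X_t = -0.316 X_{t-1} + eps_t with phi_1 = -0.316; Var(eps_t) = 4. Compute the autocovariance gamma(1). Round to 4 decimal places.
\gamma(1) = -1.4042

Multiply the model equation by X_{t-k} and take expectations. With theta_0 = psi_0 = 1 and psi_j the MA(infinity) weights, this gives
  gamma(k) - sum_i phi_i gamma(k-i) = c_k,
  c_k = sigma^2 * sum_{j=k..q} theta_j psi_{j-k}   (c_k = 0 for k > q),
using gamma(-m) = gamma(m).
Pure AR (q = 0): c_0 = sigma^2 = 4, c_k = 0 for k >= 1.
Equations for k = 0 and k = 1 (AR order 1):
  gamma(0) = phi_1 gamma(1) + c_0
  gamma(1) = phi_1 gamma(0) + c_1
Substituting the second into the first: gamma(0) (1 - phi_1^2) = c_0 + phi_1 c_1, so
  gamma(0) = c_0 / (1 - phi_1^2) = 4 / (1 - (-0.316)^2) = 4 / 0.900144 = 4.443733.
  gamma(1) = phi_1 gamma(0) = (-0.316)(4.443733) = -1.40422.
Therefore gamma(1) = -1.4042 (to 4 decimal places).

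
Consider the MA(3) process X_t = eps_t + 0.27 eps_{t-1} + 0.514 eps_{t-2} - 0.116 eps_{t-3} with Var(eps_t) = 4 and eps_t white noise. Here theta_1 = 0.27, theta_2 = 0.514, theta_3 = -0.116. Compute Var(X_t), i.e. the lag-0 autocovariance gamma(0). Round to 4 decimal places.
\gamma(0) = 5.4022

For an MA(q) process X_t = eps_t + sum_i theta_i eps_{t-i} with
Var(eps_t) = sigma^2, the variance is
  gamma(0) = sigma^2 * (1 + sum_i theta_i^2).
  sum_i theta_i^2 = (0.27)^2 + (0.514)^2 + (-0.116)^2 = 0.0729 + 0.264196 + 0.013456 = 0.350552.
  gamma(0) = 4 * (1 + 0.350552) = 4 * 1.350552 = 5.402208, which rounds to 5.4022.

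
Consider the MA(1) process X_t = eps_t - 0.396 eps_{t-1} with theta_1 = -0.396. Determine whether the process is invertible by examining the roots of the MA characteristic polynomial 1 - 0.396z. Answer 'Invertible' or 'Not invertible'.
\text{Invertible}

The MA(q) characteristic polynomial is P(z) = 1 - 0.396z.
Invertibility requires all roots to lie outside the unit circle, i.e. |z| > 1 for every root.
This is linear in z: 1 + (-0.396) z = 0  =>  z = -1/(-0.396) = 2.525253,  |z| = 2.525253.
Moduli of all roots: 2.5253.
All moduli strictly greater than 1? Yes.
Verdict: Invertible.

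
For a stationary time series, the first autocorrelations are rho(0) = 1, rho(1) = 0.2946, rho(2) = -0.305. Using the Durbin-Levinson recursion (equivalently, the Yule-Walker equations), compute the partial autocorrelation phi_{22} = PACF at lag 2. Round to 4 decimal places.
\phi_{22} = -0.4290

The PACF at lag k is phi_{kk}, the last component of the solution
to the Yule-Walker system G_k phi = r_k where
  (G_k)_{ij} = rho(|i - j|), (r_k)_i = rho(i), i,j = 1..k.
Equivalently, Durbin-Levinson gives phi_{kk} iteratively:
  phi_{11} = rho(1)
  phi_{kk} = [rho(k) - sum_{j=1..k-1} phi_{k-1,j} rho(k-j)]
            / [1 - sum_{j=1..k-1} phi_{k-1,j} rho(j)],
  phi_{k,j} = phi_{k-1,j} - phi_{kk} phi_{k-1,k-j},  j = 1..k-1.
Step k = 1:
  phi_11 = rho(1) = 0.2946.
Step k = 2:
  phi_22 = [rho(2) - phi_11 rho(1)] / [1 - phi_11 rho(1)] = [-0.305 - (0.2946)(0.2946)] / [1 - (0.2946)(0.2946)]
         = -0.39178916 / 0.91321084 = -0.429.
Therefore phi_{22} = -0.4290.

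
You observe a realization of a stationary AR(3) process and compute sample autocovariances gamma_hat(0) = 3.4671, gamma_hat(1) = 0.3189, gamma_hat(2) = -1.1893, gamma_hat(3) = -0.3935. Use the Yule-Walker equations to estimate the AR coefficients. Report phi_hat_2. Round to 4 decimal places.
\hat\phi_{2} = -0.3490

The Yule-Walker equations for an AR(p) process read, in matrix form,
  Gamma_p phi = r_p,   with   (Gamma_p)_{ij} = gamma(|i - j|),
                       (r_p)_i = gamma(i),   i,j = 1..p.
Substitute the sample gammas (Toeplitz matrix and right-hand side of size 3):
  Gamma_p = [[3.4671, 0.3189, -1.1893], [0.3189, 3.4671, 0.3189], [-1.1893, 0.3189, 3.4671]]
  r_p     = [0.3189, -1.1893, -0.3935]
Written out (R1..R3):
  (R1) 3.4671 phi_1 + 0.3189 phi_2 - 1.1893 phi_3 = 0.3189
  (R2) 0.3189 phi_1 + 3.4671 phi_2 + 0.3189 phi_3 = -1.1893
  (R3) -1.1893 phi_1 + 0.3189 phi_2 + 3.4671 phi_3 = -0.3935
Gaussian elimination:
  R2 <- R2 - (0.3189/3.4671) R1 = R2 - (0.091979) R1:  3.437768 phi_2 + 0.42829 phi_3 = -1.218632
  R3 <- R3 - (-1.1893/3.4671) R1 = R3 - (-0.343024) R1:  0.42829 phi_2 + 3.059141 phi_3 = -0.28411
  R3 <- R3 - (0.42829/3.437768) R2 = R3 - (0.124584) R2:  3.005783 phi_3 = -0.132288
Back-substitution:
  phi_hat_3 = -0.132288 / 3.005783 = -0.044011
  phi_hat_2 = (-1.218632 - (0.42829)(-0.044011)) / 3.437768 = -0.349
  phi_hat_1 = (0.3189 - (0.3189)(-0.349) - (-1.1893)(-0.044011)) / 3.4671 = 0.108983
So phi_hat = [0.1090, -0.3490, -0.0440].
Therefore phi_hat_2 = -0.3490.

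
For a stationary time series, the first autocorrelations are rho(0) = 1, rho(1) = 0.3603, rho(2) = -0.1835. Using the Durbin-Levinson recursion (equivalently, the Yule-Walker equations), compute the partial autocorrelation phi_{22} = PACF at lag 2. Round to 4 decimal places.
\phi_{22} = -0.3601

The PACF at lag k is phi_{kk}, the last component of the solution
to the Yule-Walker system G_k phi = r_k where
  (G_k)_{ij} = rho(|i - j|), (r_k)_i = rho(i), i,j = 1..k.
Equivalently, Durbin-Levinson gives phi_{kk} iteratively:
  phi_{11} = rho(1)
  phi_{kk} = [rho(k) - sum_{j=1..k-1} phi_{k-1,j} rho(k-j)]
            / [1 - sum_{j=1..k-1} phi_{k-1,j} rho(j)],
  phi_{k,j} = phi_{k-1,j} - phi_{kk} phi_{k-1,k-j},  j = 1..k-1.
Step k = 1:
  phi_11 = rho(1) = 0.3603.
Step k = 2:
  phi_22 = [rho(2) - phi_11 rho(1)] / [1 - phi_11 rho(1)] = [-0.1835 - (0.3603)(0.3603)] / [1 - (0.3603)(0.3603)]
         = -0.31331609 / 0.87018391 = -0.3601.
Therefore phi_{22} = -0.3601.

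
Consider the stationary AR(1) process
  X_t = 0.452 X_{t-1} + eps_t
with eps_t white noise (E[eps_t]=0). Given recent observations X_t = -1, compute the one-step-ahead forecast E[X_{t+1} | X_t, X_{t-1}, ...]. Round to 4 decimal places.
E[X_{t+1} \mid \mathcal F_t] = -0.4520

For an AR(p) model X_t = c + sum_i phi_i X_{t-i} + eps_t, the
one-step-ahead conditional mean is
  E[X_{t+1} | X_t, ...] = c + sum_i phi_i X_{t+1-i}.
Substitute known values:
  E[X_{t+1} | ...] = (0.452) * (-1)
                   = -0.4520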